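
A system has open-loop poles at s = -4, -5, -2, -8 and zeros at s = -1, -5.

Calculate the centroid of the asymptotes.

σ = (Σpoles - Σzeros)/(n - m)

σ = (Σpoles - Σzeros)/(n - m) = (-19 - (-6))/(4 - 2) = -13/2 = -6.5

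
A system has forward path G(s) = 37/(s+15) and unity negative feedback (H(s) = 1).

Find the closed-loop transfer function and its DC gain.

T(s) = G/(1+GH) = [37/(s+15)] / [1 + 37/(s+15)] = 37/(s+15+37) = 37/(s+52). DC gain = 37/52 = 0.7115.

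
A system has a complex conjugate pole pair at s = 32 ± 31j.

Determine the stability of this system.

Real part of poles is 32 (> 0, right half-plane). Unstable.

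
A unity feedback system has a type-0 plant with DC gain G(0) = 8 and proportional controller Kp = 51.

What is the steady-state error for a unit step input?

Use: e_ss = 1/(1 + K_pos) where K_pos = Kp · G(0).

K_pos = Kp · G(0) = 51 × 8 = 408. e_ss = 1/(1 + 408) = 0.0024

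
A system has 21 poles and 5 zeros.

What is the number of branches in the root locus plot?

Root locus has n branches where n = number of poles = 21.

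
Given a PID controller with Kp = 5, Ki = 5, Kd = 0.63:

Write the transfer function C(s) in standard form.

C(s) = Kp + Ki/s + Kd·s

Substituting values: C(s) = 5 + 5/s + 0.63s = (0.63s² + 5s + 5)/s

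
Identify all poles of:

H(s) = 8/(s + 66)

Pole is where denominator = 0: s + 66 = 0, so s = -66.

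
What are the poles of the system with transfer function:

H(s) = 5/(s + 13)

Pole is where denominator = 0: s + 13 = 0, so s = -13.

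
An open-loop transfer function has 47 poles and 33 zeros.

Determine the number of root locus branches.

Root locus has n branches where n = number of poles = 47.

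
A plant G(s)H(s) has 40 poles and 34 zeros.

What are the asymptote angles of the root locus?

n - m = 40 - 34 = 6. Angles: θk = (2k + 1)·180°/6 = 30°, 90°, 150°, 210°, 270°, 330°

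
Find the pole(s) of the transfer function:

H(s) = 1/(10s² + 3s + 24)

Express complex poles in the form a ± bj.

Discriminant = 3² - 4×10×24 = 9 - 960 = -951 < 0, so the poles are a complex conjugate pair s = (-3 ± j√951)/(2×10). Real part = -3/(2×10) = -3/20 = -0.15; imaginary part = ±√951/(2×10) ≈ 1.5419. Poles: s = -0.15 ± 1.5419j.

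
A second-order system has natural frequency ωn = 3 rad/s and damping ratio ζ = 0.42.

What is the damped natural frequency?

ωd = ωn√(1 - ζ²) = 3√(1 - 0.42²) = 2.72 rad/s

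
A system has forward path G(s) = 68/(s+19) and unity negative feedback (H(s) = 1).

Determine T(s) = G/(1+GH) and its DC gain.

T(s) = G/(1+GH) = [68/(s+19)] / [1 + 68/(s+19)] = 68/(s+19+68) = 68/(s+87). DC gain = 68/87 = 0.7816.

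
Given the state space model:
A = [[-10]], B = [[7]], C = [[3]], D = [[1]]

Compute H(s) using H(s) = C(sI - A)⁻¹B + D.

(sI - A)⁻¹ = 1/(s + 10). H(s) = 3×7/(s + 10) + 1 = (s + 31)/(s + 10).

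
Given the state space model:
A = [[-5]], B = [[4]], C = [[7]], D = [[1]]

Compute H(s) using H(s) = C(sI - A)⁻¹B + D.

(sI - A)⁻¹ = 1/(s + 5). H(s) = 7×4/(s + 5) + 1 = (s + 33)/(s + 5).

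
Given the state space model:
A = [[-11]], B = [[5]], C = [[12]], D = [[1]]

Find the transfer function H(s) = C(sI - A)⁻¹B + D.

(sI - A)⁻¹ = 1/(s + 11). H(s) = 12×5/(s + 11) + 1 = (s + 71)/(s + 11).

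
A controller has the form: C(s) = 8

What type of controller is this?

This is a Proportional (P) controller.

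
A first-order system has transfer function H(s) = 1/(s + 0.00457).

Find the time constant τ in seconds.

For H(s) = 1/(s + 1/τ), the pole is at -1/τ = -0.00457, so τ = 1/0.00457 = 218.8 s.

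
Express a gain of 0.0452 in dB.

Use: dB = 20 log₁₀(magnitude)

dB = 20 log₁₀(0.0452) = -26.9 dB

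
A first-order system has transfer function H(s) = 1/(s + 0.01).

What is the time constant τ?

For H(s) = 1/(s + 1/τ), the pole is at -1/τ = -0.01, so τ = 1/0.01 = 100 s.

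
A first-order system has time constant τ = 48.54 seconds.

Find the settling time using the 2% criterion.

For first-order system, 2% settling time ≈ 4τ = 4 × 48.54 = 194.16 s.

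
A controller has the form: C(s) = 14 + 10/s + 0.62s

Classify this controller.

This is a Proportional-Integral-Derivative (PID) controller.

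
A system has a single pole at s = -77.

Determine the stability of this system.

Pole at s = -77 is in the left half-plane. Stable.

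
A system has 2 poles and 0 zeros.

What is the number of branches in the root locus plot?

Root locus has n branches where n = number of poles = 2.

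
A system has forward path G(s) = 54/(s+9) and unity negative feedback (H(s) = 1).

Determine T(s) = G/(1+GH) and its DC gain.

T(s) = G/(1+GH) = [54/(s+9)] / [1 + 54/(s+9)] = 54/(s+9+54) = 54/(s+63). DC gain = 54/63 = 0.8571.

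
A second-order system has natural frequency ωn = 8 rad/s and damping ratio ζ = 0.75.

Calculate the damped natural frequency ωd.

ωd = ωn√(1 - ζ²) = 8√(1 - 0.75²) = 5.29 rad/s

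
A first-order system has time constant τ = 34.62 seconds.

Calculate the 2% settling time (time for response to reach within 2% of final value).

For first-order system, 2% settling time ≈ 4τ = 4 × 34.62 = 138.48 s.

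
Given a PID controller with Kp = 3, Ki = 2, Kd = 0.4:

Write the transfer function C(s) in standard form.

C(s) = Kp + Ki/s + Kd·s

Substituting values: C(s) = 3 + 2/s + 0.4s = (0.4s² + 3s + 2)/s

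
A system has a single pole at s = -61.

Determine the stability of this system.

Pole at s = -61 is in the left half-plane. Stable.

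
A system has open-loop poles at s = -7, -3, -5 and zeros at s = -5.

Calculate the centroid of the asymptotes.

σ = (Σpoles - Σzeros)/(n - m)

σ = (Σpoles - Σzeros)/(n - m) = (-15 - (-5))/(3 - 1) = -10/2 = -5.0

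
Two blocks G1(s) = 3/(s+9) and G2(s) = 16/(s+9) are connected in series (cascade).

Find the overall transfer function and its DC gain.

Series: multiply transfer functions. G_eq = 3/(s+9) × 16/(s+9) = 48/((s+9)(s+9)). DC gain = 48/(9×9) = 0.5926.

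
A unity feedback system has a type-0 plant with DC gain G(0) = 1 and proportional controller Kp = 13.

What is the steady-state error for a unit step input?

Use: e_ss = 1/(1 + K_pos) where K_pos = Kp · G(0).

K_pos = Kp · G(0) = 13 × 1 = 13. e_ss = 1/(1 + 13) = 0.0714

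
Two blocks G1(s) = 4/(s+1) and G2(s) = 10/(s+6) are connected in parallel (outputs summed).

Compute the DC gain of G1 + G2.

Parallel: G_eq = G1 + G2. DC gain = G1(0) + G2(0) = 4/1 + 10/6 = 4 + 1.6667 = 5.6667.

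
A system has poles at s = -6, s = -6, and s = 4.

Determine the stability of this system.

Pole(s) at s = 4 are not in the left half-plane. System is unstable.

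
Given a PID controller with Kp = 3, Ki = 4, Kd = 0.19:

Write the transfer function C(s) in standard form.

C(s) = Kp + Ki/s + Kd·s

Substituting values: C(s) = 3 + 4/s + 0.19s = (0.19s² + 3s + 4)/s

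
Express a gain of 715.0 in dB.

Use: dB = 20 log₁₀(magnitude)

dB = 20 log₁₀(715.0) = 57.1 dB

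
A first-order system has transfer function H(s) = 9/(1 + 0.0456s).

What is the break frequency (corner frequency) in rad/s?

Corner frequency = 1/τ = 1/0.0456 = 21.93 rad/s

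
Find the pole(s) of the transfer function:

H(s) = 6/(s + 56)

Pole is where denominator = 0: s + 56 = 0, so s = -56.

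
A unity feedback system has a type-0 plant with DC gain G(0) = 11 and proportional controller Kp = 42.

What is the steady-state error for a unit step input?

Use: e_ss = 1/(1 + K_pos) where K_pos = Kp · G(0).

K_pos = Kp · G(0) = 42 × 11 = 462. e_ss = 1/(1 + 462) = 0.0022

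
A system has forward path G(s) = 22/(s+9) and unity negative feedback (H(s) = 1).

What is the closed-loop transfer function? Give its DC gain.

T(s) = G/(1+GH) = [22/(s+9)] / [1 + 22/(s+9)] = 22/(s+9+22) = 22/(s+31). DC gain = 22/31 = 0.7097.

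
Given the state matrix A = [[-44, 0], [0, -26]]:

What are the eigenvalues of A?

For diagonal matrix, eigenvalues are diagonal entries: λ₁ = -44, λ₂ = -26.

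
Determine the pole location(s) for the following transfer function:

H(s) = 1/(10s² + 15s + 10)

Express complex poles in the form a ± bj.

Discriminant = 15² - 4×10×10 = 225 - 400 = -175 < 0, so the poles are a complex conjugate pair s = (-15 ± j√175)/(2×10). Real part = -15/(2×10) = -15/20 = -0.75; imaginary part = ±√175/(2×10) ≈ 0.6614. Poles: s = -0.75 ± 0.6614j.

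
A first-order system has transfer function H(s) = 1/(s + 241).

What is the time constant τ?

For H(s) = 1/(s + 1/τ), the pole is at -1/τ = -241, so τ = 1/241 = 0.0041 s.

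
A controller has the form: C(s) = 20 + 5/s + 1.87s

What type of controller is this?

This is a Proportional-Integral-Derivative (PID) controller.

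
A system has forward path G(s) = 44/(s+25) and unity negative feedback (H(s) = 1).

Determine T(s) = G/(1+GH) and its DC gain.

T(s) = G/(1+GH) = [44/(s+25)] / [1 + 44/(s+25)] = 44/(s+25+44) = 44/(s+69). DC gain = 44/69 = 0.6377.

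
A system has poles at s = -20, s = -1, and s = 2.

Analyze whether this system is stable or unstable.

Pole(s) at s = 2 are not in the left half-plane. System is unstable.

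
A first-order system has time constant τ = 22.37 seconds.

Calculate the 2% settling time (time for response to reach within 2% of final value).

For first-order system, 2% settling time ≈ 4τ = 4 × 22.37 = 89.48 s.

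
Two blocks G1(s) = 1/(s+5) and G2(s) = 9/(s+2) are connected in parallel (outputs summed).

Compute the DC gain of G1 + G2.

Parallel: G_eq = G1 + G2. DC gain = G1(0) + G2(0) = 1/5 + 9/2 = 0.2 + 4.5 = 4.7.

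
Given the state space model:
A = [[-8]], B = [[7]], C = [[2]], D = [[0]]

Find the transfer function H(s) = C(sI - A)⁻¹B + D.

(sI - A)⁻¹ = 1/(s + 8). H(s) = 2 × 7/(s + 8) + 0 = 14/(s + 8).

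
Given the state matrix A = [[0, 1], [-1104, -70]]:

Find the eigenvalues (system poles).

det(A - λI) = λ² - (-70)λ + 1104 = (λ - (-46))(λ - (-24)). Eigenvalues: -46, -24.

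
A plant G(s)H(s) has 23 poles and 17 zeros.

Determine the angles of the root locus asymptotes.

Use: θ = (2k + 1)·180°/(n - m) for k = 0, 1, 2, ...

n - m = 23 - 17 = 6. Angles: θk = (2k + 1)·180°/6 = 30°, 90°, 150°, 210°, 270°, 330°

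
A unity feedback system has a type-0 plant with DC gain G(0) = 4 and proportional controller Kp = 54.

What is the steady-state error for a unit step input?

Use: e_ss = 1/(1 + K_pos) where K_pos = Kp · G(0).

K_pos = Kp · G(0) = 54 × 4 = 216. e_ss = 1/(1 + 216) = 0.0046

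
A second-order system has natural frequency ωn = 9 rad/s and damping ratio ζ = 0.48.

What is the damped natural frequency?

ωd = ωn√(1 - ζ²) = 9√(1 - 0.48²) = 7.9 rad/s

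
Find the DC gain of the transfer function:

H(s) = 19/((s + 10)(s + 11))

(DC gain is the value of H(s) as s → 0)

DC gain = H(0) = 19/(10 × 11) = 19/110 = 0.1727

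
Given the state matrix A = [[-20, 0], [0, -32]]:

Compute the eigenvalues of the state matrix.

For diagonal matrix, eigenvalues are diagonal entries: λ₁ = -20, λ₂ = -32.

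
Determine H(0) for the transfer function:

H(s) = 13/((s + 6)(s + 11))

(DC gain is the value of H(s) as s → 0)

DC gain = H(0) = 13/(6 × 11) = 13/66 = 0.1970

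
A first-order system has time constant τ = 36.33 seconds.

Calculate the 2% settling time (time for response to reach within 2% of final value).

For first-order system, 2% settling time ≈ 4τ = 4 × 36.33 = 145.32 s.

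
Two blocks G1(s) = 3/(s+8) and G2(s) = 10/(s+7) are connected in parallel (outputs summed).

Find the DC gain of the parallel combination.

Parallel: G_eq = G1 + G2. DC gain = G1(0) + G2(0) = 3/8 + 10/7 = 0.375 + 1.4286 = 1.8036.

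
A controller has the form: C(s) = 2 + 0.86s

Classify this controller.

This is a Proportional-Derivative (PD) controller.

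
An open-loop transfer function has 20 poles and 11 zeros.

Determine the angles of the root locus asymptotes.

n - m = 20 - 11 = 9. Angles: θk = (2k + 1)·180°/9 = 20°, 60°, 100°, 140°, 180°, 220°, 260°, 300°, 340°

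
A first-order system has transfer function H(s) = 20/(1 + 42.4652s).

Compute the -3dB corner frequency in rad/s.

Corner frequency = 1/τ = 1/42.4652 = 0.024 rad/s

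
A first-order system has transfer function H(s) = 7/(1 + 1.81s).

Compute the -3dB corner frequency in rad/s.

Corner frequency = 1/τ = 1/1.81 = 0.552 rad/s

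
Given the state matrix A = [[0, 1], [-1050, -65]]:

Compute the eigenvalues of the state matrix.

det(A - λI) = λ² - (-65)λ + 1050 = (λ - (-30))(λ - (-35)). Eigenvalues: -30, -35.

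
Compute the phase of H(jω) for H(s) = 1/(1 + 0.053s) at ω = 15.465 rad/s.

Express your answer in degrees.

Phase = -arctan(ωτ) = -arctan(15.465 × 0.053) = -39.3°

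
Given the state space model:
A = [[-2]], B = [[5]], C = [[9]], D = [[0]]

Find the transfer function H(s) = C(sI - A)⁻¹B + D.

(sI - A)⁻¹ = 1/(s + 2). H(s) = 9 × 5/(s + 2) + 0 = 45/(s + 2).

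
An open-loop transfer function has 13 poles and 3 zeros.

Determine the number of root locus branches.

Root locus has n branches where n = number of poles = 13.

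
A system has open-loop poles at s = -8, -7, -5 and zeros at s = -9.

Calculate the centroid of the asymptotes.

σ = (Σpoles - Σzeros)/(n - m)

σ = (Σpoles - Σzeros)/(n - m) = (-20 - (-9))/(3 - 1) = -11/2 = -5.5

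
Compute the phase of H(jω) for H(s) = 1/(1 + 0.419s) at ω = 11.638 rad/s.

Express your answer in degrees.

Phase = -arctan(ωτ) = -arctan(11.638 × 0.419) = -78.4°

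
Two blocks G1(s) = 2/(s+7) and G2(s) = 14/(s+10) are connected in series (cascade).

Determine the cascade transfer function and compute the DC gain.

Series: multiply transfer functions. G_eq = 2/(s+7) × 14/(s+10) = 28/((s+7)(s+10)). DC gain = 28/(7×10) = 0.4.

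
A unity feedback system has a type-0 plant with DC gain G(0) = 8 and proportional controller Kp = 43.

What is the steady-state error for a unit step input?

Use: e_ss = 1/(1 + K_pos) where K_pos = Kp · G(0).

K_pos = Kp · G(0) = 43 × 8 = 344. e_ss = 1/(1 + 344) = 0.0029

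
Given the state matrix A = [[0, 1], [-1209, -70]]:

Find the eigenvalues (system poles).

det(A - λI) = λ² - (-70)λ + 1209 = (λ - (-39))(λ - (-31)). Eigenvalues: -39, -31.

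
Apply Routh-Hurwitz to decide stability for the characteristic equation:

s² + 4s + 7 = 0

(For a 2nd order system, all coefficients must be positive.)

Coefficients: 1, 4, 7. All positive, so system is stable.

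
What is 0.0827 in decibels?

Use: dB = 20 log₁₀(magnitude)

dB = 20 log₁₀(0.0827) = -21.6 dB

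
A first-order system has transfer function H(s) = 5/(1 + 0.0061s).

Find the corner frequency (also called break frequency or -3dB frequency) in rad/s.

Corner frequency = 1/τ = 1/0.0061 = 163.934 rad/s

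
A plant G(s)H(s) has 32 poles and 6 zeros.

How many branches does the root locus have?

Root locus has n branches where n = number of poles = 32.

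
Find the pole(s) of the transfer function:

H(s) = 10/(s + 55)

Pole is where denominator = 0: s + 55 = 0, so s = -55.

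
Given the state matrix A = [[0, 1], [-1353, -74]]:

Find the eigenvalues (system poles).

det(A - λI) = λ² - (-74)λ + 1353 = (λ - (-41))(λ - (-33)). Eigenvalues: -41, -33.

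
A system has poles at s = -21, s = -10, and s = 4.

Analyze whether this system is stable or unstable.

Pole(s) at s = 4 are not in the left half-plane. System is unstable.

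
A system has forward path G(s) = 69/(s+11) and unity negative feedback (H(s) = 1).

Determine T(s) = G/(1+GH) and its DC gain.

T(s) = G/(1+GH) = [69/(s+11)] / [1 + 69/(s+11)] = 69/(s+11+69) = 69/(s+80). DC gain = 69/80 = 0.8625.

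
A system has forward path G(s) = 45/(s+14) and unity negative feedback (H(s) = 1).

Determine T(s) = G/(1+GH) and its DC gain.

T(s) = G/(1+GH) = [45/(s+14)] / [1 + 45/(s+14)] = 45/(s+14+45) = 45/(s+59). DC gain = 45/59 = 0.7627.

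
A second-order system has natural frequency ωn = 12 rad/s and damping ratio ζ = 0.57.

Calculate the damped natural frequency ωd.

ωd = ωn√(1 - ζ²) = 12√(1 - 0.57²) = 9.86 rad/s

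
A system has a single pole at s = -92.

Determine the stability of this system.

Pole at s = -92 is in the left half-plane. Stable.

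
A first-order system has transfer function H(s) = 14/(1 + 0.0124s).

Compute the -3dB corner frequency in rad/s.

Corner frequency = 1/τ = 1/0.0124 = 80.645 rad/s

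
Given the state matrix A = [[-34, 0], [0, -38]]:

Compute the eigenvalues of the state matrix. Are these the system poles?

For diagonal matrix, eigenvalues are diagonal entries: λ₁ = -34, λ₂ = -38. Eigenvalues of A = system poles.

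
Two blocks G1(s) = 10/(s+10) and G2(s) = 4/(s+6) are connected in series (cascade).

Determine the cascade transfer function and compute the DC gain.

Series: multiply transfer functions. G_eq = 10/(s+10) × 4/(s+6) = 40/((s+10)(s+6)). DC gain = 40/(10×6) = 0.6667.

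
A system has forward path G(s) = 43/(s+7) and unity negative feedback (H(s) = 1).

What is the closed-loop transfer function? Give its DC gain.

T(s) = G/(1+GH) = [43/(s+7)] / [1 + 43/(s+7)] = 43/(s+7+43) = 43/(s+50). DC gain = 43/50 = 0.86.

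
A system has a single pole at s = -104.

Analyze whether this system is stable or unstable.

Pole at s = -104 is in the left half-plane. Stable.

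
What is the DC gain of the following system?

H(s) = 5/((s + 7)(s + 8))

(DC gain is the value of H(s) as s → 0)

DC gain = H(0) = 5/(7 × 8) = 5/56 = 0.0893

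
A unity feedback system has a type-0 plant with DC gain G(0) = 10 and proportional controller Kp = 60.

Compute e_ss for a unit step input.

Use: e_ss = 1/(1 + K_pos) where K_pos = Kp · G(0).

K_pos = Kp · G(0) = 60 × 10 = 600. e_ss = 1/(1 + 600) = 0.0017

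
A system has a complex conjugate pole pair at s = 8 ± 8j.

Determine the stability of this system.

Real part of poles is 8 (> 0, right half-plane). Unstable.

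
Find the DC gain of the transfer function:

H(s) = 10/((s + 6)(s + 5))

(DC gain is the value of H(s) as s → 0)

DC gain = H(0) = 10/(6 × 5) = 10/30 = 0.3333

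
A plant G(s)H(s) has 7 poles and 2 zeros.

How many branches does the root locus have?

Root locus has n branches where n = number of poles = 7.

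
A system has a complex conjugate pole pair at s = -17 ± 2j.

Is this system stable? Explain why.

Real part of poles is -17 (< 0, left half-plane). Stable.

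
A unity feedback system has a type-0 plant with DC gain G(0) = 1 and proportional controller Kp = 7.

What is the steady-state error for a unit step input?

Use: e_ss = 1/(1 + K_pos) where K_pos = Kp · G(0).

K_pos = Kp · G(0) = 7 × 1 = 7. e_ss = 1/(1 + 7) = 0.125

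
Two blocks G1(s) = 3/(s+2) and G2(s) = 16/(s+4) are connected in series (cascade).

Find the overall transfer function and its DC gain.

Series: multiply transfer functions. G_eq = 3/(s+2) × 16/(s+4) = 48/((s+2)(s+4)). DC gain = 48/(2×4) = 6.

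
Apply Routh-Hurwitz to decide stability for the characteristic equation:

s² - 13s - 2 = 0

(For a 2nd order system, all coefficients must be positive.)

Coefficients: 1, -13, -2. b=-13, c=-2 not positive, so system is unstable.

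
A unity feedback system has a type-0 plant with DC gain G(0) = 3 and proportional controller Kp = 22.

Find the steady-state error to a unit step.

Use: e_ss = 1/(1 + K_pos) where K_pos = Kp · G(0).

K_pos = Kp · G(0) = 22 × 3 = 66. e_ss = 1/(1 + 66) = 0.0149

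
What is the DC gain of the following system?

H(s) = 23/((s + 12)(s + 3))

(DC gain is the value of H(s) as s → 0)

DC gain = H(0) = 23/(12 × 3) = 23/36 = 0.6389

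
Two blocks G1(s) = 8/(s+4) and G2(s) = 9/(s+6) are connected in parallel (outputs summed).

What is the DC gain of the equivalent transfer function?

Parallel: G_eq = G1 + G2. DC gain = G1(0) + G2(0) = 8/4 + 9/6 = 2 + 1.5 = 3.5.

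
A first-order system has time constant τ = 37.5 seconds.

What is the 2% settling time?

For first-order system, 2% settling time ≈ 4τ = 4 × 37.5 = 150.0 s.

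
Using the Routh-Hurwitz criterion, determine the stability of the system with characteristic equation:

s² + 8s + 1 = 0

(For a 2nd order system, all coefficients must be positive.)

Coefficients: 1, 8, 1. All positive, so system is stable.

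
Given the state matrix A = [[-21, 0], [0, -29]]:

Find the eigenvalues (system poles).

For diagonal matrix, eigenvalues are diagonal entries: λ₁ = -21, λ₂ = -29.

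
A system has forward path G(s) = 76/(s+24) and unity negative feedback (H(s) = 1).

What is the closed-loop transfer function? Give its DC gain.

T(s) = G/(1+GH) = [76/(s+24)] / [1 + 76/(s+24)] = 76/(s+24+76) = 76/(s+100). DC gain = 76/100 = 0.76.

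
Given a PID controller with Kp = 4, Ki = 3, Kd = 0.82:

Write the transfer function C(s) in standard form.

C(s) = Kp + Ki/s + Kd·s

Substituting values: C(s) = 4 + 3/s + 0.82s = (0.82s² + 4s + 3)/s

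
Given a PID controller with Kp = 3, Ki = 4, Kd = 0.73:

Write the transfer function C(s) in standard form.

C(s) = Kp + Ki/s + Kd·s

Substituting values: C(s) = 3 + 4/s + 0.73s = (0.73s² + 3s + 4)/s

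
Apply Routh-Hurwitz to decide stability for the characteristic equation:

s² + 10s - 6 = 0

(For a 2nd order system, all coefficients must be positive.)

Coefficients: 1, 10, -6. c=-6 not positive, so system is unstable.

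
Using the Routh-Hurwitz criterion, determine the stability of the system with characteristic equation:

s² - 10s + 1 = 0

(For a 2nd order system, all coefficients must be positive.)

Coefficients: 1, -10, 1. b=-10 not positive, so system is unstable.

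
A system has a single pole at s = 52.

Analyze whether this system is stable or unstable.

Pole at s = 52 is in the right half-plane. Unstable.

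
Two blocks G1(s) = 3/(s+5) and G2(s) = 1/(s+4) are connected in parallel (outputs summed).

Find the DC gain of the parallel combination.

Parallel: G_eq = G1 + G2. DC gain = G1(0) + G2(0) = 3/5 + 1/4 = 0.6 + 0.25 = 0.85.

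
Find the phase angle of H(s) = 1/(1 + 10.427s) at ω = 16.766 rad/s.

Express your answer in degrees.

Phase = -arctan(ωτ) = -arctan(16.766 × 10.427) = -89.7°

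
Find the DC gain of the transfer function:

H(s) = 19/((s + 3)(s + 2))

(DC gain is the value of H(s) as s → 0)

DC gain = H(0) = 19/(3 × 2) = 19/6 = 3.1667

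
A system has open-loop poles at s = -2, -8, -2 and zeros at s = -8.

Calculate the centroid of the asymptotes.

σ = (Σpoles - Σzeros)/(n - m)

σ = (Σpoles - Σzeros)/(n - m) = (-12 - (-8))/(3 - 1) = -4/2 = -2.0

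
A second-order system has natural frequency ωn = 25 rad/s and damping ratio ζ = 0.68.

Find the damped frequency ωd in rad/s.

ωd = ωn√(1 - ζ²) = 25√(1 - 0.68²) = 18.33 rad/s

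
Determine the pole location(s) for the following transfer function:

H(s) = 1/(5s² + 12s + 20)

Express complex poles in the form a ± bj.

Discriminant = 12² - 4×5×20 = 144 - 400 = -256 < 0, so the poles are a complex conjugate pair s = (-12 ± j√256)/(2×5). Real part = -12/(2×5) = -12/10 = -1.2; imaginary part = ±√256/(2×5) = 16/10 = 1.6. Poles: s = -1.2 ± 1.6j.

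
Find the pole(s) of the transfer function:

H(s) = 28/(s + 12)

Pole is where denominator = 0: s + 12 = 0, so s = -12.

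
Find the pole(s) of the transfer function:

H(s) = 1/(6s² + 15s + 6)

Discriminant = 15² - 4×6×6 = 225 - 144 = 81 > 0, so two distinct real poles. Using quadratic formula: s = (-15 ± √81)/(2×6) = (-15 ± √81)/12, with √81 = 9. s₁ = -6/12 = -0.5, s₂ = -24/12 = -2. Poles: s₁ = -0.5, s₂ = -2.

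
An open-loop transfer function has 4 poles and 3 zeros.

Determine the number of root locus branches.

Root locus has n branches where n = number of poles = 4.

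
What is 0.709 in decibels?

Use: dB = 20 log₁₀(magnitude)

dB = 20 log₁₀(0.709) = -3.0 dB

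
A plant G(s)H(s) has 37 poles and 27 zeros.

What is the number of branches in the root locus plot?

Root locus has n branches where n = number of poles = 37.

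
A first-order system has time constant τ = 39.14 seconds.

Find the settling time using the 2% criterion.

For first-order system, 2% settling time ≈ 4τ = 4 × 39.14 = 156.56 s.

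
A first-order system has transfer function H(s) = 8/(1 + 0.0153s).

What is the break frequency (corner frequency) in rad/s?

Corner frequency = 1/τ = 1/0.0153 = 65.359 rad/s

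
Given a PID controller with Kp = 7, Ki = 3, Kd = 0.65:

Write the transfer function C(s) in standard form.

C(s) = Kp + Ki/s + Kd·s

Substituting values: C(s) = 7 + 3/s + 0.65s = (0.65s² + 7s + 3)/s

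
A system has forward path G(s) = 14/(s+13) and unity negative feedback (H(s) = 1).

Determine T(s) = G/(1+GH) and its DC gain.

T(s) = G/(1+GH) = [14/(s+13)] / [1 + 14/(s+13)] = 14/(s+13+14) = 14/(s+27). DC gain = 14/27 = 0.5185.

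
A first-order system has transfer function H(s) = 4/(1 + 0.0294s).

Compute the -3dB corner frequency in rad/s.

Corner frequency = 1/τ = 1/0.0294 = 34.014 rad/s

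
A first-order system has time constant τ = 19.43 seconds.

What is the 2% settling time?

For first-order system, 2% settling time ≈ 4τ = 4 × 19.43 = 77.72 s.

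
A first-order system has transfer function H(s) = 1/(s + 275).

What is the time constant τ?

For H(s) = 1/(s + 1/τ), the pole is at -1/τ = -275, so τ = 1/275 = 0.0036 s.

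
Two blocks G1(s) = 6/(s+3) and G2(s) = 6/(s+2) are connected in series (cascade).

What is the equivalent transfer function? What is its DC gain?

Series: multiply transfer functions. G_eq = 6/(s+3) × 6/(s+2) = 36/((s+3)(s+2)). DC gain = 36/(3×2) = 6.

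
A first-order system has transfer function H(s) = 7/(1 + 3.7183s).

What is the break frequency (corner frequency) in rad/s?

Corner frequency = 1/τ = 1/3.7183 = 0.269 rad/s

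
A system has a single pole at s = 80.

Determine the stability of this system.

Pole at s = 80 is in the right half-plane. Unstable.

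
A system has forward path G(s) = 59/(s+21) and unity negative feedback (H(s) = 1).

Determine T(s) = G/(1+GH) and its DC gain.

T(s) = G/(1+GH) = [59/(s+21)] / [1 + 59/(s+21)] = 59/(s+21+59) = 59/(s+80). DC gain = 59/80 = 0.7375.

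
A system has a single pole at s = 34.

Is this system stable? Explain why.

Pole at s = 34 is in the right half-plane. Unstable.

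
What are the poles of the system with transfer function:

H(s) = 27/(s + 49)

Pole is where denominator = 0: s + 49 = 0, so s = -49.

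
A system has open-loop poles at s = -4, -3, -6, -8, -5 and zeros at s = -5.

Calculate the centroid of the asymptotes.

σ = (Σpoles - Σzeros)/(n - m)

σ = (Σpoles - Σzeros)/(n - m) = (-26 - (-5))/(5 - 1) = -21/4 = -5.25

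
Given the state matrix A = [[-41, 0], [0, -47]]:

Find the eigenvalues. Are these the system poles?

For diagonal matrix, eigenvalues are diagonal entries: λ₁ = -41, λ₂ = -47. Eigenvalues of A = system poles.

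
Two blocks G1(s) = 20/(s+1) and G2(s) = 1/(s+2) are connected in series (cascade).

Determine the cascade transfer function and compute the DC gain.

Series: multiply transfer functions. G_eq = 20/(s+1) × 1/(s+2) = 20/((s+1)(s+2)). DC gain = 20/(1×2) = 10.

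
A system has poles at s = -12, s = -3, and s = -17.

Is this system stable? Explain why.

All poles are in the left half-plane. System is stable.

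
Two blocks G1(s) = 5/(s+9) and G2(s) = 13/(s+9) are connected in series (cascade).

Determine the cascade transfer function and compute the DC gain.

Series: multiply transfer functions. G_eq = 5/(s+9) × 13/(s+9) = 65/((s+9)(s+9)). DC gain = 65/(9×9) = 0.8025.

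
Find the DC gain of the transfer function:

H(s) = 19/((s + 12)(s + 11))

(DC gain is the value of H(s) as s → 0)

DC gain = H(0) = 19/(12 × 11) = 19/132 = 0.1439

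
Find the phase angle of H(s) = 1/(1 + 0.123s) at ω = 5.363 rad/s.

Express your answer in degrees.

Phase = -arctan(ωτ) = -arctan(5.363 × 0.123) = -33.4°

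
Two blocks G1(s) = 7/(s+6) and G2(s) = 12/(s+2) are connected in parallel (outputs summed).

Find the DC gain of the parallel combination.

Parallel: G_eq = G1 + G2. DC gain = G1(0) + G2(0) = 7/6 + 12/2 = 1.1667 + 6 = 7.1667.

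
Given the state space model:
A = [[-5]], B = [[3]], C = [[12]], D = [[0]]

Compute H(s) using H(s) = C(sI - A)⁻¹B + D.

(sI - A)⁻¹ = 1/(s + 5). H(s) = 12 × 3/(s + 5) + 0 = 36/(s + 5).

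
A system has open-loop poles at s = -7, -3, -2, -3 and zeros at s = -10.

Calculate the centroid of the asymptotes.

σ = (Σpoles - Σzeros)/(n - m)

σ = (Σpoles - Σzeros)/(n - m) = (-15 - (-10))/(4 - 1) = -5/3 = -1.67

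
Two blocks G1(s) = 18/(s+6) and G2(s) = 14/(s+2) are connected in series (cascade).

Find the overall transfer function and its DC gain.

Series: multiply transfer functions. G_eq = 18/(s+6) × 14/(s+2) = 252/((s+6)(s+2)). DC gain = 252/(6×2) = 21.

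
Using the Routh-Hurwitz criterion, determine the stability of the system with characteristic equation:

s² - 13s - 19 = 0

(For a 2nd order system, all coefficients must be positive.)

Coefficients: 1, -13, -19. b=-13, c=-19 not positive, so system is unstable.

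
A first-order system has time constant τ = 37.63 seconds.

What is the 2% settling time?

For first-order system, 2% settling time ≈ 4τ = 4 × 37.63 = 150.52 s.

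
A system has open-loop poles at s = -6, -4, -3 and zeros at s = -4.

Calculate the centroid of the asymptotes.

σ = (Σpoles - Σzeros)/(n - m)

σ = (Σpoles - Σzeros)/(n - m) = (-13 - (-4))/(3 - 1) = -9/2 = -4.5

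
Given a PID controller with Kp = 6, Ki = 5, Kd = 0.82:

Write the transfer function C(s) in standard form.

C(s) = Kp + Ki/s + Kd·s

Substituting values: C(s) = 6 + 5/s + 0.82s = (0.82s² + 6s + 5)/s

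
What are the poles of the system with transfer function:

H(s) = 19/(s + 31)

Pole is where denominator = 0: s + 31 = 0, so s = -31.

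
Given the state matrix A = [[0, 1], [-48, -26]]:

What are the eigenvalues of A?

det(A - λI) = λ² - (-26)λ + 48 = (λ - (-2))(λ - (-24)). Eigenvalues: -2, -24.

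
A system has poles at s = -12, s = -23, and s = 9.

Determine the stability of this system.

Pole(s) at s = 9 are not in the left half-plane. System is unstable.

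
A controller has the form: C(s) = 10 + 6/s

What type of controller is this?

This is a Proportional-Integral (PI) controller.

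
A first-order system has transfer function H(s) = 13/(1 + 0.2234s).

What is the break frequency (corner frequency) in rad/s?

Corner frequency = 1/τ = 1/0.2234 = 4.476 rad/s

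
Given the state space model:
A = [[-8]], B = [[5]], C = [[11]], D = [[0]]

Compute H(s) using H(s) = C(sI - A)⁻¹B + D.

(sI - A)⁻¹ = 1/(s + 8). H(s) = 11 × 5/(s + 8) + 0 = 55/(s + 8).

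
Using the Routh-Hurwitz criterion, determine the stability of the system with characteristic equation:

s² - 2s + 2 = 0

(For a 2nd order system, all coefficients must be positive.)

Coefficients: 1, -2, 2. b=-2 not positive, so system is unstable.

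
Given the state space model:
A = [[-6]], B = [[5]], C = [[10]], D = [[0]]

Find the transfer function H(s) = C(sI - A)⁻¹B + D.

(sI - A)⁻¹ = 1/(s + 6). H(s) = 10 × 5/(s + 6) + 0 = 50/(s + 6).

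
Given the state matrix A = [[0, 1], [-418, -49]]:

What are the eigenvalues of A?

det(A - λI) = λ² - (-49)λ + 418 = (λ - (-38))(λ - (-11)). Eigenvalues: -38, -11.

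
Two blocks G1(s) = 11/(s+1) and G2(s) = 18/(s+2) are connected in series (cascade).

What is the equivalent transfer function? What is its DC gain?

Series: multiply transfer functions. G_eq = 11/(s+1) × 18/(s+2) = 198/((s+1)(s+2)). DC gain = 198/(1×2) = 99.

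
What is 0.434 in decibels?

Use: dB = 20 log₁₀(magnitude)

dB = 20 log₁₀(0.434) = -7.3 dB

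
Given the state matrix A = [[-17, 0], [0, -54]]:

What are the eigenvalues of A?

For diagonal matrix, eigenvalues are diagonal entries: λ₁ = -17, λ₂ = -54.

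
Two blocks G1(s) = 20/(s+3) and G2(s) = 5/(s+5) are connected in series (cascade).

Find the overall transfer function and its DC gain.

Series: multiply transfer functions. G_eq = 20/(s+3) × 5/(s+5) = 100/((s+3)(s+5)). DC gain = 100/(3×5) = 6.6667.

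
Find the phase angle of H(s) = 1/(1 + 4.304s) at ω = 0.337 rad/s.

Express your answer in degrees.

Phase = -arctan(ωτ) = -arctan(0.337 × 4.304) = -55.4°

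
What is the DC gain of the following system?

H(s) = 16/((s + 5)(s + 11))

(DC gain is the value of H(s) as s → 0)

DC gain = H(0) = 16/(5 × 11) = 16/55 = 0.2909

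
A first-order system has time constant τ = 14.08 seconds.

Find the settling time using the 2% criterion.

For first-order system, 2% settling time ≈ 4τ = 4 × 14.08 = 56.32 s.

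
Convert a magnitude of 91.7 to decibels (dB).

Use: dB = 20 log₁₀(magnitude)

dB = 20 log₁₀(91.7) = 39.2 dB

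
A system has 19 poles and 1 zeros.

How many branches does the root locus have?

Root locus has n branches where n = number of poles = 19.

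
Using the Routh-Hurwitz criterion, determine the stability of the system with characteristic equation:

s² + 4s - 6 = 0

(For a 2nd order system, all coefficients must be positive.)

Coefficients: 1, 4, -6. c=-6 not positive, so system is unstable.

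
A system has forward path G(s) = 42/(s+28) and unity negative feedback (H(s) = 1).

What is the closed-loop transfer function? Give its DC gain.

T(s) = G/(1+GH) = [42/(s+28)] / [1 + 42/(s+28)] = 42/(s+28+42) = 42/(s+70). DC gain = 42/70 = 0.6.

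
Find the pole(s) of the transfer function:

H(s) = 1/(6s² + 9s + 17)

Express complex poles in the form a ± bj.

Discriminant = 9² - 4×6×17 = 81 - 408 = -327 < 0, so the poles are a complex conjugate pair s = (-9 ± j√327)/(2×6). Real part = -9/(2×6) = -9/12 = -0.75; imaginary part = ±√327/(2×6) ≈ 1.5069. Poles: s = -0.75 ± 1.5069j.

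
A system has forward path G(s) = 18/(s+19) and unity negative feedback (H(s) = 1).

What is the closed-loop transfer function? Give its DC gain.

T(s) = G/(1+GH) = [18/(s+19)] / [1 + 18/(s+19)] = 18/(s+19+18) = 18/(s+37). DC gain = 18/37 = 0.4865.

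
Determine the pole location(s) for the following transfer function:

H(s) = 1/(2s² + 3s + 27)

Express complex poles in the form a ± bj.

Discriminant = 3² - 4×2×27 = 9 - 216 = -207 < 0, so the poles are a complex conjugate pair s = (-3 ± j√207)/(2×2). Real part = -3/(2×2) = -3/4 = -0.75; imaginary part = ±√207/(2×2) ≈ 3.5969. Poles: s = -0.75 ± 3.5969j.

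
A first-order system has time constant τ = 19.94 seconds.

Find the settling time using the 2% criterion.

For first-order system, 2% settling time ≈ 4τ = 4 × 19.94 = 79.76 s.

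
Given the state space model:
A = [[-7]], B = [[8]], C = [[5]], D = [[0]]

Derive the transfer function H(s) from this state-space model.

(sI - A)⁻¹ = 1/(s + 7). H(s) = 5 × 8/(s + 7) + 0 = 40/(s + 7).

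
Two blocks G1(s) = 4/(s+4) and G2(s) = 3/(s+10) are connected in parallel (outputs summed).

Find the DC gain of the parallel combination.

Parallel: G_eq = G1 + G2. DC gain = G1(0) + G2(0) = 4/4 + 3/10 = 1 + 0.3 = 1.3.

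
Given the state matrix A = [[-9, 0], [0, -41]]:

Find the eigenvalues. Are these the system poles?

For diagonal matrix, eigenvalues are diagonal entries: λ₁ = -9, λ₂ = -41. Eigenvalues of A = system poles.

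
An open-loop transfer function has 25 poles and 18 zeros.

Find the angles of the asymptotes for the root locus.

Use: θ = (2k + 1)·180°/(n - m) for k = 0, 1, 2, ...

n - m = 25 - 18 = 7. Angles: θk = (2k + 1)·180°/7 = 25.71°, 77.14°, 128.57°, 180°, 231.43°, 282.86°, 334.29°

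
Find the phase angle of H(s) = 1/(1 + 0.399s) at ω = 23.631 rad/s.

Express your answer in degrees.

Phase = -arctan(ωτ) = -arctan(23.631 × 0.399) = -83.9°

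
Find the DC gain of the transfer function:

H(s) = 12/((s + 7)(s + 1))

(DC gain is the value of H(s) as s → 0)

DC gain = H(0) = 12/(7 × 1) = 12/7 = 1.7143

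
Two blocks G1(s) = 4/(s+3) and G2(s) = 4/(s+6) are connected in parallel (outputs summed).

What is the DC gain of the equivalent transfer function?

Parallel: G_eq = G1 + G2. DC gain = G1(0) + G2(0) = 4/3 + 4/6 = 1.3333 + 0.6667 = 2.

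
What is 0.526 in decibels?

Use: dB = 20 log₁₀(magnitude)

dB = 20 log₁₀(0.526) = -5.6 dB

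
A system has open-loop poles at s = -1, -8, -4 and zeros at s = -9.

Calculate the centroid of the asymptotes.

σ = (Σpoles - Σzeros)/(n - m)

σ = (Σpoles - Σzeros)/(n - m) = (-13 - (-9))/(3 - 1) = -4/2 = -2.0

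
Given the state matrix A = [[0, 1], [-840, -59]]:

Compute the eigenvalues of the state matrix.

det(A - λI) = λ² - (-59)λ + 840 = (λ - (-35))(λ - (-24)). Eigenvalues: -35, -24.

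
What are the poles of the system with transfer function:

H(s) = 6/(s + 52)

Pole is where denominator = 0: s + 52 = 0, so s = -52.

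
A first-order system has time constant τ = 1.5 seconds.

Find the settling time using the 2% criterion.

For first-order system, 2% settling time ≈ 4τ = 4 × 1.5 = 6.0 s.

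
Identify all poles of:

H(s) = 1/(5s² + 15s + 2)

Discriminant = 15² - 4×5×2 = 225 - 40 = 185 > 0, so two distinct real poles. Using quadratic formula: s = (-15 ± √185)/(2×5) = (-15 ± √185)/10, with √185 ≈ 13.6015. s₁ ≈ -0.1399, s₂ ≈ -2.8601. Poles: s₁ = -0.1399, s₂ = -2.8601.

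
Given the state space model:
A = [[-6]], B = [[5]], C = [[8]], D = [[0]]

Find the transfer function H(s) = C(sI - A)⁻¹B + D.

(sI - A)⁻¹ = 1/(s + 6). H(s) = 8 × 5/(s + 6) + 0 = 40/(s + 6).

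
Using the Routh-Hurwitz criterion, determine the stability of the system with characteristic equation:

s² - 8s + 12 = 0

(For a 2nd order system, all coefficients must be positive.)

Coefficients: 1, -8, 12. b=-8 not positive, so system is unstable.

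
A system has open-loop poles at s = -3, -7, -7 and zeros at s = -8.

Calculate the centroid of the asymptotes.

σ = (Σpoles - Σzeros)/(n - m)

σ = (Σpoles - Σzeros)/(n - m) = (-17 - (-8))/(3 - 1) = -9/2 = -4.5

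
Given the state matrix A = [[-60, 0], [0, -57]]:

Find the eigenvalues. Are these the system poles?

For diagonal matrix, eigenvalues are diagonal entries: λ₁ = -60, λ₂ = -57. Eigenvalues of A = system poles.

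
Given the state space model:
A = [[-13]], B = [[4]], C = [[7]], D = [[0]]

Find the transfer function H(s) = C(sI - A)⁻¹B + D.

(sI - A)⁻¹ = 1/(s + 13). H(s) = 7 × 4/(s + 13) + 0 = 28/(s + 13).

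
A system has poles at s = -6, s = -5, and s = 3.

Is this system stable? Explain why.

Pole(s) at s = 3 are not in the left half-plane. System is unstable.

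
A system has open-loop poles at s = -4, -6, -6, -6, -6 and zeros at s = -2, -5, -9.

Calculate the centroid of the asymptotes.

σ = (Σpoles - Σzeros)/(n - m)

σ = (Σpoles - Σzeros)/(n - m) = (-28 - (-16))/(5 - 3) = -12/2 = -6.0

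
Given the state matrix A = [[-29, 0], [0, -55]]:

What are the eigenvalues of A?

For diagonal matrix, eigenvalues are diagonal entries: λ₁ = -29, λ₂ = -55.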